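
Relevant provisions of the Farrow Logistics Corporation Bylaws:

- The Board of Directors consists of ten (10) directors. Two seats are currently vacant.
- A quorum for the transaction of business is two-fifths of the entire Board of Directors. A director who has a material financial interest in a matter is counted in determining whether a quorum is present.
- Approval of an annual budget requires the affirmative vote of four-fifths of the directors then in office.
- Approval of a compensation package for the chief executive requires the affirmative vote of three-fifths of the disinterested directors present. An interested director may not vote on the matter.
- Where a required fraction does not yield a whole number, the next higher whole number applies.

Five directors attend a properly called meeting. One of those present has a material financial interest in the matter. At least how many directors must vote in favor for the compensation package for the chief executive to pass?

3

The compensation package for the chief executive requires three-fifths of the disinterested directors present (5 − 1 = 4).
3/5 of 4 = 2.40, rounded up to 3.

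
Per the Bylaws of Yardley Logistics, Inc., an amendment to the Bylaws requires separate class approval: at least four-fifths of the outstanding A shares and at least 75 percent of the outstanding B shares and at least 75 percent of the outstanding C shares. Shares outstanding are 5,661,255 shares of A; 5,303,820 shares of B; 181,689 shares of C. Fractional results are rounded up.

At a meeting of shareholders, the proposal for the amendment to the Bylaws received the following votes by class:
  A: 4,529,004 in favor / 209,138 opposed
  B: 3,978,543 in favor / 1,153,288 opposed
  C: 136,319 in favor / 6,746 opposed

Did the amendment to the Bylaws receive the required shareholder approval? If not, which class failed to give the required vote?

A: 4/5 of 5661255 = 4529004; 4,529,004 required, 4,529,004 in favor — approved.
B: 3/4 of 5303820 = 3977865; 3,977,865 required, 3,978,543 in favor — approved.
C: 3/4 of 181689 = 136266.75, rounded up to 136267; 136,267 required, 136,319 in favor — approved.

Approved — every class gave the required vote.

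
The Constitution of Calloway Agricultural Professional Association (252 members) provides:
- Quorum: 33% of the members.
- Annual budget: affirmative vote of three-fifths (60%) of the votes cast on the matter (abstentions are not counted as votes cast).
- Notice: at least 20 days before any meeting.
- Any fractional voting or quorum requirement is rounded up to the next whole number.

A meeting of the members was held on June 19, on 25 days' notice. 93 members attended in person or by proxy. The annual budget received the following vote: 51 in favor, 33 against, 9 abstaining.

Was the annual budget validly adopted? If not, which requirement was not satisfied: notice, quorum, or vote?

Valid — all requirements satisfied.

Notice: 25 days given; 20 required. Satisfied.
Quorum: 33% of 252 = 83.16, rounded up to 84; 93 present. Satisfied.
Vote: requires three-fifths of the votes cast (93 − 9 abstaining = 84); 3/5 of 84 = 50.40, rounded up to 51, so 51 needed; 51 in favor. Satisfied.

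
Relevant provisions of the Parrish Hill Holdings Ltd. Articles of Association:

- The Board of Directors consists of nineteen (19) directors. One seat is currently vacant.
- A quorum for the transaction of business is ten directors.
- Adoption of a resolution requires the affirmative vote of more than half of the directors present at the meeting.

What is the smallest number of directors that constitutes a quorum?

10

The quorum is fixed at 10.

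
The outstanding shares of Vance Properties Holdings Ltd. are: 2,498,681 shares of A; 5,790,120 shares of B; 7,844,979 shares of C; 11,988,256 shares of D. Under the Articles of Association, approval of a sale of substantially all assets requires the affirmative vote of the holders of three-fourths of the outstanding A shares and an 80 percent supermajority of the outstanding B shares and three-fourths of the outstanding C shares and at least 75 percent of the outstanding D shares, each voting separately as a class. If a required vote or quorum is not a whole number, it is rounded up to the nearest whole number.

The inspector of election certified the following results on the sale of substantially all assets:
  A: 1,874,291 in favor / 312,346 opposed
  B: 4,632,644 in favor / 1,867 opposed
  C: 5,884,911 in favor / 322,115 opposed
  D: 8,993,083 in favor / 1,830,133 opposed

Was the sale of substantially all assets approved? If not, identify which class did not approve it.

A: 3/4 of 2498681 = 1874010.75, rounded up to 1874011; 1,874,011 required, 1,874,291 in favor — approved.
B: 4/5 of 5790120 = 4632096; 4,632,096 required, 4,632,644 in favor — approved.
C: 3/4 of 7844979 = 5883734.25, rounded up to 5883735; 5,883,735 required, 5,884,911 in favor — approved.
D: 3/4 of 11988256 = 8991192; 8,991,192 required, 8,993,083 in favor — approved.

Approved — every class gave the required vote.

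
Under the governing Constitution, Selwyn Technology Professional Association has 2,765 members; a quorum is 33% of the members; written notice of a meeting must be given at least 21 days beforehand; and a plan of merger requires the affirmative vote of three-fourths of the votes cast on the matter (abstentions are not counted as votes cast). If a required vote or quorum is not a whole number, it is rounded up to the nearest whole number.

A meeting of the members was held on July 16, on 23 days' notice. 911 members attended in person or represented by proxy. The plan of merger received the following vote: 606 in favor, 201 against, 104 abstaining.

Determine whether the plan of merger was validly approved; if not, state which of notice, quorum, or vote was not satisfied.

Notice: 23 days given; 21 required. Satisfied.
Quorum: 33% of 2,765 = 912.45, rounded up to 913; 911 present. Not satisfied.
Vote: requires three-fourths of the votes cast (911 − 104 abstaining = 807); 3/4 of 807 = 605.25, rounded up to 606, so 606 needed; 606 in favor. Satisfied.

Invalid — quorum requirement not satisfied.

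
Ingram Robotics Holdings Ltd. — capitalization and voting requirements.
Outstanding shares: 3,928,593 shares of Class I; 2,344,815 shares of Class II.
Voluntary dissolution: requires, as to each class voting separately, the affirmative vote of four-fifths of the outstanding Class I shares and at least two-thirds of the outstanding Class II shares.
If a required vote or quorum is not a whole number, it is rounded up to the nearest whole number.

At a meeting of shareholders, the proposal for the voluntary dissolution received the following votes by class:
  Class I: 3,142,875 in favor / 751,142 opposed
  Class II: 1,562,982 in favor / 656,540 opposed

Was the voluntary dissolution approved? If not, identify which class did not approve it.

Class I: 4/5 of 3928593 = 3142874.40, rounded up to 3142875; 3,142,875 required, 3,142,875 in favor — approved.
Class II: 2/3 of 2344815 = 1563210; 1,563,210 required, 1,562,982 in favor — not approved.

Not approved — the Class II shares did not give the required vote.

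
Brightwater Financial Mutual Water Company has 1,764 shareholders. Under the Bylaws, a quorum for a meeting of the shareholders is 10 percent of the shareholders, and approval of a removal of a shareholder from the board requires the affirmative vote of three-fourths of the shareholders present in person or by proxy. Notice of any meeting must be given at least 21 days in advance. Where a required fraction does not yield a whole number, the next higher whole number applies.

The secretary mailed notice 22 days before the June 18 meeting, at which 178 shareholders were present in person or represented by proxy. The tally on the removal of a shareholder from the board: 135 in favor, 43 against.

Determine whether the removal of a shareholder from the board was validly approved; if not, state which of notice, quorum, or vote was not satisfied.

Valid — all requirements satisfied.

Notice: 22 days given; 21 required. Satisfied.
Quorum: 10% of 1,764 = 176.40, rounded up to 177; 178 present. Satisfied.
Vote: requires three-fourths of those present (178); 3/4 of 178 = 133.50, rounded up to 134, so 134 needed; 135 in favor. Satisfied.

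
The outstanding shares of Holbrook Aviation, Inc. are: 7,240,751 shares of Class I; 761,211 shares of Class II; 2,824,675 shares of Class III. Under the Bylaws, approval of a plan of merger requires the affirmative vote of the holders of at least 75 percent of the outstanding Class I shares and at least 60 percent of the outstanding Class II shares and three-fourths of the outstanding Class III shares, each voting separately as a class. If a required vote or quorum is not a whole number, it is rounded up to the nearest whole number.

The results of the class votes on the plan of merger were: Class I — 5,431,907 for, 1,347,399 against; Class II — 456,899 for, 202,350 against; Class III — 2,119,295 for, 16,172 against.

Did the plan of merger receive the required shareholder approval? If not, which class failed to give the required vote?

Approved — every class gave the required vote.

Class I: 3/4 of 7240751 = 5430563.25, rounded up to 5430564; 5,430,564 required, 5,431,907 in favor — approved.
Class II: 3/5 of 761211 = 456726.60, rounded up to 456727; 456,727 required, 456,899 in favor — approved.
Class III: 3/4 of 2824675 = 2118506.25, rounded up to 2118507; 2,118,507 required, 2,119,295 in favor — approved.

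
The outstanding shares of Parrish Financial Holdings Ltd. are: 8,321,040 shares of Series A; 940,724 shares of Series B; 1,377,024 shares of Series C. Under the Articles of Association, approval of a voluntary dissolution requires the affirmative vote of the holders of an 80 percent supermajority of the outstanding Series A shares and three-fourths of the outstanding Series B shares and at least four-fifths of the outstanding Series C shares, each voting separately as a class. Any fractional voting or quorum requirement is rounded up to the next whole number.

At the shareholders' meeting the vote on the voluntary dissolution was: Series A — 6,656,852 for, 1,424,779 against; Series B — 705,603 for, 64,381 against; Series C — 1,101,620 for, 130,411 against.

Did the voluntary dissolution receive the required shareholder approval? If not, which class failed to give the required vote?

Series A: 4/5 of 8321040 = 6656832; 6,656,832 required, 6,656,852 in favor — approved.
Series B: 3/4 of 940724 = 705543; 705,543 required, 705,603 in favor — approved.
Series C: 4/5 of 1377024 = 1101619.20, rounded up to 1101620; 1,101,620 required, 1,101,620 in favor — approved.

Approved — every class gave the required vote.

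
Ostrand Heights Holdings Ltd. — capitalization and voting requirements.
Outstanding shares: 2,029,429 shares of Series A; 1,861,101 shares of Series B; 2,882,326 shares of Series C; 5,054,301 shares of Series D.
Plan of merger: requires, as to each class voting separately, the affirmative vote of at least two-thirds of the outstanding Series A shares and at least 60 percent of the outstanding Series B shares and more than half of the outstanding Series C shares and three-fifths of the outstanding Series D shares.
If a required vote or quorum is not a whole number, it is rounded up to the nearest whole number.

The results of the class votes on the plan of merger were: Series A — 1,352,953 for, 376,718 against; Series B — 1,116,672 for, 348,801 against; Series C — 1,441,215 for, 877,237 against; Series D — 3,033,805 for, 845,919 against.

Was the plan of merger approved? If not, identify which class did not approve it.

Approved — every class gave the required vote.

Series A: 2/3 of 2029429 = 1352952.67, rounded up to 1352953; 1,352,953 required, 1,352,953 in favor — approved.
Series B: 3/5 of 1861101 = 1116660.60, rounded up to 1116661; 1,116,661 required, 1,116,672 in favor — approved.
Series C: a majority of 2882326 is 1441164; 1,441,164 required, 1,441,215 in favor — approved.
Series D: 3/5 of 5054301 = 3032580.60, rounded up to 3032581; 3,032,581 required, 3,033,805 in favor — approved.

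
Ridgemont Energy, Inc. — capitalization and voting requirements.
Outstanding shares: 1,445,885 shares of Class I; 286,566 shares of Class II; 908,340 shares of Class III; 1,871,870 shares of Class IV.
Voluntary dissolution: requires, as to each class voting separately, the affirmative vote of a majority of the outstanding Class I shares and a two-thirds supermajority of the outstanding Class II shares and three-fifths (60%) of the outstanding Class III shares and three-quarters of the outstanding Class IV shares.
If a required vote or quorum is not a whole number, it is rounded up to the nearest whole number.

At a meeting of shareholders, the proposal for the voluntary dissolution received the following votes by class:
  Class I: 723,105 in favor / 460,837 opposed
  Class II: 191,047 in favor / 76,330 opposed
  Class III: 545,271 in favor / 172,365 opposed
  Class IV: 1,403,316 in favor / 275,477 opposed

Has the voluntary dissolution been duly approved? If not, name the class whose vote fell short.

Class I: a majority of 1445885 is 722943; 722,943 required, 723,105 in favor — approved.
Class II: 2/3 of 286566 = 191044; 191,044 required, 191,047 in favor — approved.
Class III: 3/5 of 908340 = 545004; 545,004 required, 545,271 in favor — approved.
Class IV: 3/4 of 1871870 = 1403902.50, rounded up to 1403903; 1,403,903 required, 1,403,316 in favor — not approved.

Not approved — the Class IV shares did not give the required vote.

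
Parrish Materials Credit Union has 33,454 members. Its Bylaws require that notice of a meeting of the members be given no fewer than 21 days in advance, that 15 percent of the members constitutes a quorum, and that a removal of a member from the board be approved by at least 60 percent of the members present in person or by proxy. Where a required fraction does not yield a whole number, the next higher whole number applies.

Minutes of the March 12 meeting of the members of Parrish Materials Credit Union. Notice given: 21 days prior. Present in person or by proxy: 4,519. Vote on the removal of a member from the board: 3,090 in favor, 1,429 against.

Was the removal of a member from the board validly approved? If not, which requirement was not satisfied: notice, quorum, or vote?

Notice: 21 days given; 21 required. Satisfied.
Quorum: 15% of 33,454 = 5,018.10, rounded up to 5,019; 4,519 present. Not satisfied.
Vote: requires three-fifths of those present (4,519); 3/5 of 4519 = 2711.40, rounded up to 2712, so 2,712 needed; 3,090 in favor. Satisfied.

Invalid — quorum requirement not satisfied.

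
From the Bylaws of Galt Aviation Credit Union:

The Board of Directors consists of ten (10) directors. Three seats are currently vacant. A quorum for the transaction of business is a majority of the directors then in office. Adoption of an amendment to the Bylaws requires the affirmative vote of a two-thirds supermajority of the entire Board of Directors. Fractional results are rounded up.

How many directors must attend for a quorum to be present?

A majority of 7 is 4.

4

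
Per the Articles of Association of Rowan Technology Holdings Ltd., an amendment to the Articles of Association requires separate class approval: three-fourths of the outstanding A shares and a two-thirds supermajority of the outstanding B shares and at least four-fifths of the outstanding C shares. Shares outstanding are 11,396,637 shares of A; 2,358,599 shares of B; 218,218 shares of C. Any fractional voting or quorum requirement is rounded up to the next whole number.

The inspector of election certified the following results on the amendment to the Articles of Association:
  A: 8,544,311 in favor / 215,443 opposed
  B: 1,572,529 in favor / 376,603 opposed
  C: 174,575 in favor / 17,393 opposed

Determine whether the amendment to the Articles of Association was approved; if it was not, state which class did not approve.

Not approved — the A shares did not give the required vote.

A: 3/4 of 11396637 = 8547477.75, rounded up to 8547478; 8,547,478 required, 8,544,311 in favor — not approved.
B: 2/3 of 2358599 = 1572399.33, rounded up to 1572400; 1,572,400 required, 1,572,529 in favor — approved.
C: 4/5 of 218218 = 174574.40, rounded up to 174575; 174,575 required, 174,575 in favor — approved.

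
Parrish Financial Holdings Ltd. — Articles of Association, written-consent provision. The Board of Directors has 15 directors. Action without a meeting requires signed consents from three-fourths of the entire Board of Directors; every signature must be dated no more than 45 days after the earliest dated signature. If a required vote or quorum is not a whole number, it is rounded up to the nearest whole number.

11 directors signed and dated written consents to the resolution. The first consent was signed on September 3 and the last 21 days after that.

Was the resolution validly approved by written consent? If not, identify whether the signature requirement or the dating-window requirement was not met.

Signatures required: three-fourths of 15 — 3/4 of 15 = 11.25, rounded up to 12, so 12 needed; 11 signed. Insufficient.
Dating window: the latest signature is 21 days after the earliest; the limit is 45 days. Within the window.

Not effective — insufficient signatures.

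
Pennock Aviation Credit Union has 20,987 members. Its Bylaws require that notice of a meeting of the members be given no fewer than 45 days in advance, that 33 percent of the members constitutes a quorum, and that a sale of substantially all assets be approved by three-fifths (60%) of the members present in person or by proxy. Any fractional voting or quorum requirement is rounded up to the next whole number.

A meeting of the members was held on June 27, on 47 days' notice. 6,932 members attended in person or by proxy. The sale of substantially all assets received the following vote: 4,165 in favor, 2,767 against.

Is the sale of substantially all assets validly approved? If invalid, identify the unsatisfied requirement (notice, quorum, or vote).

Notice: 47 days given; 45 required. Satisfied.
Quorum: 33% of 20,987 = 6,925.71, rounded up to 6,926; 6,932 present. Satisfied.
Vote: requires three-fifths of those present (6,932); 3/5 of 6932 = 4159.20, rounded up to 4160, so 4,160 needed; 4,165 in favor. Satisfied.

Valid — all requirements satisfied.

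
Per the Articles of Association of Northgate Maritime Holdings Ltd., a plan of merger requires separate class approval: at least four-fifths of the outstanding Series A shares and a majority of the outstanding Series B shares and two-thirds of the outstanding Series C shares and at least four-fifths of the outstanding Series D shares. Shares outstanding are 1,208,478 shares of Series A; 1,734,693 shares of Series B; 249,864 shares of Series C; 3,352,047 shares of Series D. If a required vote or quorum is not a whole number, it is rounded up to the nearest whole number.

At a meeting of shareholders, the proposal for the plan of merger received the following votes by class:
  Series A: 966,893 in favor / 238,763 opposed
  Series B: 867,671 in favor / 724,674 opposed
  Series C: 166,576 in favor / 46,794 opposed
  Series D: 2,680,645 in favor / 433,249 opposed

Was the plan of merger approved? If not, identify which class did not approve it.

Not approved — the Series D shares did not give the required vote.

Series A: 4/5 of 1208478 = 966782.40, rounded up to 966783; 966,783 required, 966,893 in favor — approved.
Series B: a majority of 1734693 is 867347; 867,347 required, 867,671 in favor — approved.
Series C: 2/3 of 249864 = 166576; 166,576 required, 166,576 in favor — approved.
Series D: 4/5 of 3352047 = 2681637.60, rounded up to 2681638; 2,681,638 required, 2,680,645 in favor — not approved.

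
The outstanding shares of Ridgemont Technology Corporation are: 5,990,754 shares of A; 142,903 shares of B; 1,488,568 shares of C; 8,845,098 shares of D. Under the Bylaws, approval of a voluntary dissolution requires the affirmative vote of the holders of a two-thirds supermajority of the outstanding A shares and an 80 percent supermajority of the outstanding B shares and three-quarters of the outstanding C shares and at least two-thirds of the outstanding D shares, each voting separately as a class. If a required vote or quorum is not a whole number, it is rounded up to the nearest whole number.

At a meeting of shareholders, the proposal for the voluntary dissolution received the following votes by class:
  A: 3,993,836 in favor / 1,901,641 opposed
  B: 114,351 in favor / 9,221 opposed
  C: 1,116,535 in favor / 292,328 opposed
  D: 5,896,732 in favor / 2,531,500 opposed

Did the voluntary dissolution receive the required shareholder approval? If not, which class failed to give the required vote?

Approved — every class gave the required vote.

A: 2/3 of 5990754 = 3993836; 3,993,836 required, 3,993,836 in favor — approved.
B: 4/5 of 142903 = 114322.40, rounded up to 114323; 114,323 required, 114,351 in favor — approved.
C: 3/4 of 1488568 = 1116426; 1,116,426 required, 1,116,535 in favor — approved.
D: 2/3 of 8845098 = 5896732; 5,896,732 required, 5,896,732 in favor — approved.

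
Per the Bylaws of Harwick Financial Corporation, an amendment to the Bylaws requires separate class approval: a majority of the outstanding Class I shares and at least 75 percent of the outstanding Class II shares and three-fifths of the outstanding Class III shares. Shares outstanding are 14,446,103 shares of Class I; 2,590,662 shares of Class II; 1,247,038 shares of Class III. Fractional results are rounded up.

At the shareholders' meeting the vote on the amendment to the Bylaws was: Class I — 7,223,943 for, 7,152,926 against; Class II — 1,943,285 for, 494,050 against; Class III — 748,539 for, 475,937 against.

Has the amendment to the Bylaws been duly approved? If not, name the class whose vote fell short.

Class I: a majority of 14446103 is 7223052; 7,223,052 required, 7,223,943 in favor — approved.
Class II: 3/4 of 2590662 = 1942996.50, rounded up to 1942997; 1,942,997 required, 1,943,285 in favor — approved.
Class III: 3/5 of 1247038 = 748222.80, rounded up to 748223; 748,223 required, 748,539 in favor — approved.

Approved — every class gave the required vote.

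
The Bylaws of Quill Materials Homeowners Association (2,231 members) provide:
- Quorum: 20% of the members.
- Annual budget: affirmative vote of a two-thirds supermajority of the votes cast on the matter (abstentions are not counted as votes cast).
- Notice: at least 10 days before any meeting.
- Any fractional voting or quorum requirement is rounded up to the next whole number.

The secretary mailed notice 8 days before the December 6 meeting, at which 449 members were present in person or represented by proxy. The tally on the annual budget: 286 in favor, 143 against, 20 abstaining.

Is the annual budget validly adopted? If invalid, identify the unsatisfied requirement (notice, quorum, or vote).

Invalid — notice requirement not satisfied.

Notice: 8 days given; 10 required. Not satisfied.
Quorum: 20% of 2,231 = 446.20, rounded up to 447; 449 present. Satisfied.
Vote: requires two-thirds of the votes cast (449 − 20 abstaining = 429); 2/3 of 429 = 286, so 286 needed; 286 in favor. Satisfied.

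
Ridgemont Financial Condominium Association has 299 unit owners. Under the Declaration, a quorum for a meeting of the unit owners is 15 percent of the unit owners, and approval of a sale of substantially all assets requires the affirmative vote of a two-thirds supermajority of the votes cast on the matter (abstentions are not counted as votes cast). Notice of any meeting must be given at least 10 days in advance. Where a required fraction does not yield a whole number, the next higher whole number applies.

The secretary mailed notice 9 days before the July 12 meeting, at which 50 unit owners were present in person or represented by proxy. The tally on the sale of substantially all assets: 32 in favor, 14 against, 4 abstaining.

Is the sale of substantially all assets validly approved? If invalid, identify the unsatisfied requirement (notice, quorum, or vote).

Invalid — notice requirement not satisfied.

Notice: 9 days given; 10 required. Not satisfied.
Quorum: 15% of 299 = 44.85, rounded up to 45; 50 present. Satisfied.
Vote: requires two-thirds of the votes cast (50 − 4 abstaining = 46); 2/3 of 46 = 30.67, rounded up to 31, so 31 needed; 32 in favor. Satisfied.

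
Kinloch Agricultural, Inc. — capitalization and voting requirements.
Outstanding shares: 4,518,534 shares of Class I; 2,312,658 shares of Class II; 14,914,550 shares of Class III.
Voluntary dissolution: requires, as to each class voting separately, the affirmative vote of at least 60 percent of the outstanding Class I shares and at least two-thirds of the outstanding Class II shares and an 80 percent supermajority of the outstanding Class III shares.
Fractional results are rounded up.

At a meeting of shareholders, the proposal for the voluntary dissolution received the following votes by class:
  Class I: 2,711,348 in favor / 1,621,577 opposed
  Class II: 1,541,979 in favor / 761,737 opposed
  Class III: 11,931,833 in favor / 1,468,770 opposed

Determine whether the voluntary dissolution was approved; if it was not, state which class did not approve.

Approved — every class gave the required vote.

Class I: 3/5 of 4518534 = 2711120.40, rounded up to 2711121; 2,711,121 required, 2,711,348 in favor — approved.
Class II: 2/3 of 2312658 = 1541772; 1,541,772 required, 1,541,979 in favor — approved.
Class III: 4/5 of 14914550 = 11931640; 11,931,640 required, 11,931,833 in favor — approved.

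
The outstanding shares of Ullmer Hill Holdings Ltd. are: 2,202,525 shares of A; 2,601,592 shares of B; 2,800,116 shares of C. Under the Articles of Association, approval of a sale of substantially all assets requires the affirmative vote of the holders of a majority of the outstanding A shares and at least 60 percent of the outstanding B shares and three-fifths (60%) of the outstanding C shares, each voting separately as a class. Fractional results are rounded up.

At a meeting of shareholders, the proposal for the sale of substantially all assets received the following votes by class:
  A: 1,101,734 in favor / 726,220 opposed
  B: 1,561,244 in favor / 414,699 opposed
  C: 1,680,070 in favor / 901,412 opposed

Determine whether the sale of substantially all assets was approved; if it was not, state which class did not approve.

A: a majority of 2202525 is 1101263; 1,101,263 required, 1,101,734 in favor — approved.
B: 3/5 of 2601592 = 1560955.20, rounded up to 1560956; 1,560,956 required, 1,561,244 in favor — approved.
C: 3/5 of 2800116 = 1680069.60, rounded up to 1680070; 1,680,070 required, 1,680,070 in favor — approved.

Approved — every class gave the required vote.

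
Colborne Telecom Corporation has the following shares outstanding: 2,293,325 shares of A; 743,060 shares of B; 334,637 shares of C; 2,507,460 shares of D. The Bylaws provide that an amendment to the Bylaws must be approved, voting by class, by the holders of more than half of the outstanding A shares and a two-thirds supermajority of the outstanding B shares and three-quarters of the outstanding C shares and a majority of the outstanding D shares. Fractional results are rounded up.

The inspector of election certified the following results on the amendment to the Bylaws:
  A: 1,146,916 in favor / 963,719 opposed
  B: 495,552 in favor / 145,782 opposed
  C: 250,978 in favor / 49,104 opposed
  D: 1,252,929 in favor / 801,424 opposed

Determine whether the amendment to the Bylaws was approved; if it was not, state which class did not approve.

A: a majority of 2293325 is 1146663; 1,146,663 required, 1,146,916 in favor — approved.
B: 2/3 of 743060 = 495373.33, rounded up to 495374; 495,374 required, 495,552 in favor — approved.
C: 3/4 of 334637 = 250977.75, rounded up to 250978; 250,978 required, 250,978 in favor — approved.
D: a majority of 2507460 is 1253731; 1,253,731 required, 1,252,929 in favor — not approved.

Not approved — the D shares did not give the required vote.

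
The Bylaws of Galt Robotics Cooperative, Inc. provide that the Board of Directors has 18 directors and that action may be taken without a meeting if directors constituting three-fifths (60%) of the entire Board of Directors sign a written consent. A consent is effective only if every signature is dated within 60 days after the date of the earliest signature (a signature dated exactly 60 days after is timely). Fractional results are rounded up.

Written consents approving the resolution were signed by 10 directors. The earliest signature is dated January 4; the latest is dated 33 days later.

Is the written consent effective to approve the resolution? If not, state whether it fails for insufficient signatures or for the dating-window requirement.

Signatures required: three-fifths (60%) of 18 — 3/5 of 18 = 10.80, rounded up to 11, so 11 needed; 10 signed. Insufficient.
Dating window: the latest signature is 33 days after the earliest; the limit is 60 days. Within the window.

Not effective — insufficient signatures.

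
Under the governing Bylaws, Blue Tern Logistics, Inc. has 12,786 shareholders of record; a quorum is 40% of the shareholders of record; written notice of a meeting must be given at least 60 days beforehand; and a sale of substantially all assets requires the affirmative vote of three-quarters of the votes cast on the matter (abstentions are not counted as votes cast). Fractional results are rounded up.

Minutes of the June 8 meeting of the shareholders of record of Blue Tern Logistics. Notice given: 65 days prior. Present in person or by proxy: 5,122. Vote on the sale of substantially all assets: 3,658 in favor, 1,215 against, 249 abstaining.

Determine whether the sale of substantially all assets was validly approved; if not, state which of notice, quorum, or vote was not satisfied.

Notice: 65 days given; 60 required. Satisfied.
Quorum: 40% of 12,786 = 5,114.40, rounded up to 5,115; 5,122 present. Satisfied.
Vote: requires three-fourths of the votes cast (5,122 − 249 abstaining = 4,873); 3/4 of 4873 = 3654.75, rounded up to 3655, so 3,655 needed; 3,658 in favor. Satisfied.

Valid — all requirements satisfied.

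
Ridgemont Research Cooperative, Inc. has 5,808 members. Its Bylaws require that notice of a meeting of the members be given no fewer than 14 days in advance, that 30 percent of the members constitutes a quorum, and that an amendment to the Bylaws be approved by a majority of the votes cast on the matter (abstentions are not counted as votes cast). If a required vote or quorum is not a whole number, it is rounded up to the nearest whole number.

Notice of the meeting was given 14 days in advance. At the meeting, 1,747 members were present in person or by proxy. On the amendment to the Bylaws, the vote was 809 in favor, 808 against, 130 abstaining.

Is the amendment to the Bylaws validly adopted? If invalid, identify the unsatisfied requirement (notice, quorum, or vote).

Notice: 14 days given; 14 required. Satisfied.
Quorum: 30% of 5,808 = 1,742.40, rounded up to 1,743; 1,747 present. Satisfied.
Vote: requires a majority of the votes cast (1,747 − 130 abstaining = 1,617); a majority of 1617 is 809, so 809 needed; 809 in favor. Satisfied.

Valid — all requirements satisfied.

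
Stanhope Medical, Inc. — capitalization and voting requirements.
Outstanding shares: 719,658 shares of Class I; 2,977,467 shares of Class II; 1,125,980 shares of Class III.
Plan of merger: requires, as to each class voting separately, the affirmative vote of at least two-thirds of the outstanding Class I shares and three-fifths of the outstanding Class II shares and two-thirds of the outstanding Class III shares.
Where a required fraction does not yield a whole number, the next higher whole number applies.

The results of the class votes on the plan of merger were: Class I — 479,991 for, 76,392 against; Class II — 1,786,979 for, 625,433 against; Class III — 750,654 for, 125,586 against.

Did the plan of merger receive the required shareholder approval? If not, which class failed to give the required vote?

Approved — every class gave the required vote.

Class I: 2/3 of 719658 = 479772; 479,772 required, 479,991 in favor — approved.
Class II: 3/5 of 2977467 = 1786480.20, rounded up to 1786481; 1,786,481 required, 1,786,979 in favor — approved.
Class III: 2/3 of 1125980 = 750653.33, rounded up to 750654; 750,654 required, 750,654 in favor — approved.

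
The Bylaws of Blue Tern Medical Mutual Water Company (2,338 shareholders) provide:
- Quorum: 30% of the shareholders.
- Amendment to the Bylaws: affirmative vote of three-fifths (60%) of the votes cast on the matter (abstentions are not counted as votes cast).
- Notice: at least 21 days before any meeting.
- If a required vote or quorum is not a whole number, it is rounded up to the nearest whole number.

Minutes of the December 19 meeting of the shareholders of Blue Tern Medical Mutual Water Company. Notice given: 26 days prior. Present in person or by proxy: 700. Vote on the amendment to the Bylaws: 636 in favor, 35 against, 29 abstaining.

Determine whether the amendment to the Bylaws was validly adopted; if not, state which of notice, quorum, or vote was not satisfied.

Notice: 26 days given; 21 required. Satisfied.
Quorum: 30% of 2,338 = 701.40, rounded up to 702; 700 present. Not satisfied.
Vote: requires three-fifths of the votes cast (700 − 29 abstaining = 671); 3/5 of 671 = 402.60, rounded up to 403, so 403 needed; 636 in favor. Satisfied.

Invalid — quorum requirement not satisfied.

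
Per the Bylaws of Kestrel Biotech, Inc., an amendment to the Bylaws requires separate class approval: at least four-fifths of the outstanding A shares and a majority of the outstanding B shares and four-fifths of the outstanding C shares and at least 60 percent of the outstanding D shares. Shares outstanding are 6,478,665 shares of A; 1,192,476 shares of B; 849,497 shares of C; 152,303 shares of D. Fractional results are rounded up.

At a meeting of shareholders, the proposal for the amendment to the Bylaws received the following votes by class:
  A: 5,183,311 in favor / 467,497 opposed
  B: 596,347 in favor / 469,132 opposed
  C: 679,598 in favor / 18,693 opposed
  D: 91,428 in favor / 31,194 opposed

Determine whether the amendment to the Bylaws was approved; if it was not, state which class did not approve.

A: 4/5 of 6478665 = 5182932; 5,182,932 required, 5,183,311 in favor — approved.
B: a majority of 1192476 is 596239; 596,239 required, 596,347 in favor — approved.
C: 4/5 of 849497 = 679597.60, rounded up to 679598; 679,598 required, 679,598 in favor — approved.
D: 3/5 of 152303 = 91381.80, rounded up to 91382; 91,382 required, 91,428 in favor — approved.

Approved — every class gave the required vote.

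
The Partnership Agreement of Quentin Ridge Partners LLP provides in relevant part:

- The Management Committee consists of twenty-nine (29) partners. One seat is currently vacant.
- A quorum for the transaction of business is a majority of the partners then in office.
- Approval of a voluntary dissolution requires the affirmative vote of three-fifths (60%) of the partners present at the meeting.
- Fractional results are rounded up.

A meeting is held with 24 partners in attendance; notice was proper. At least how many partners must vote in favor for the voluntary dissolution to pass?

15

The voluntary dissolution requires three-fifths of the partners present (24).
3/5 of 24 = 14.40, rounded up to 15.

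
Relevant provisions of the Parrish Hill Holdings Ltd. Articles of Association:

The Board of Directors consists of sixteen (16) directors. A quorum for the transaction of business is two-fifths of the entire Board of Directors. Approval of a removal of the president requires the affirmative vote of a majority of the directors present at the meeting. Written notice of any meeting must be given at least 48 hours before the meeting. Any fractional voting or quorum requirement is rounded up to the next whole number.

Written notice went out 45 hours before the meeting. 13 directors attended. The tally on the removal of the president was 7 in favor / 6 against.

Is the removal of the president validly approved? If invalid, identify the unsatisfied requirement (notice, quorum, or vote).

Invalid — notice requirement not satisfied.

Notice: 45 hours given; 48 required (45 < 48). Not satisfied.
Quorum: 13 present; quorum is 7. Satisfied.
Vote: the removal of the president requires a majority of the directors present (13). A majority of 13 is 7, so 7 affirmative votes are needed; 7 voted in favor. Satisfied.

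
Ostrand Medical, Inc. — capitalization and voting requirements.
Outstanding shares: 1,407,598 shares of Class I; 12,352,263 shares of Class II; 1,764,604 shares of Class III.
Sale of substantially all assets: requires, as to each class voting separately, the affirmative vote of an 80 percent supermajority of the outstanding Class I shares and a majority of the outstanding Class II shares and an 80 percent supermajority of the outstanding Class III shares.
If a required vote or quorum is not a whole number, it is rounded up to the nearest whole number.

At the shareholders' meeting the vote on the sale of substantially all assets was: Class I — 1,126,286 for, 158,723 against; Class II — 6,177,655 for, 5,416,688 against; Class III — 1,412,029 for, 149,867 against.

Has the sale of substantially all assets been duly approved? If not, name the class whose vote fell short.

Class I: 4/5 of 1407598 = 1126078.40, rounded up to 1126079; 1,126,079 required, 1,126,286 in favor — approved.
Class II: a majority of 12352263 is 6176132; 6,176,132 required, 6,177,655 in favor — approved.
Class III: 4/5 of 1764604 = 1411683.20, rounded up to 1411684; 1,411,684 required, 1,412,029 in favor — approved.

Approved — every class gave the required vote.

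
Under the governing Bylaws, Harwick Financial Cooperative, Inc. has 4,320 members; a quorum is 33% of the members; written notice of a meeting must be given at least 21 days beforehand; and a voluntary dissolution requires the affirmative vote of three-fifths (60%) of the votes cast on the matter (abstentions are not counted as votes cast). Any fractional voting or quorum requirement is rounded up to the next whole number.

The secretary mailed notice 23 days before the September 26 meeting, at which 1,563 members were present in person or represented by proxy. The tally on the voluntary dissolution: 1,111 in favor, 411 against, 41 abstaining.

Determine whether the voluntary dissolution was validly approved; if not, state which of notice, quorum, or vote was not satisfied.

Valid — all requirements satisfied.

Notice: 23 days given; 21 required. Satisfied.
Quorum: 33% of 4,320 = 1,425.60, rounded up to 1,426; 1,563 present. Satisfied.
Vote: requires three-fifths of the votes cast (1,563 − 41 abstaining = 1,522); 3/5 of 1522 = 913.20, rounded up to 914, so 914 needed; 1,111 in favor. Satisfied.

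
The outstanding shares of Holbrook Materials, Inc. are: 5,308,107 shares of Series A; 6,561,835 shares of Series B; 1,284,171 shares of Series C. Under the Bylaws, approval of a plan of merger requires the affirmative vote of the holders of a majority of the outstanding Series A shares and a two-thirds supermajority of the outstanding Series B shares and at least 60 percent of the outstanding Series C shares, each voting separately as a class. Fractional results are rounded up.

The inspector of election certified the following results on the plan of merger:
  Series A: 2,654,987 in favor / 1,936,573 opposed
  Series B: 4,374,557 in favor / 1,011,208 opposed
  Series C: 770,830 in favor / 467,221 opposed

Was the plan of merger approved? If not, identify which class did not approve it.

Approved — every class gave the required vote.

Series A: a majority of 5308107 is 2654054; 2,654,054 required, 2,654,987 in favor — approved.
Series B: 2/3 of 6561835 = 4374556.67, rounded up to 4374557; 4,374,557 required, 4,374,557 in favor — approved.
Series C: 3/5 of 1284171 = 770502.60, rounded up to 770503; 770,503 required, 770,830 in favor — approved.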